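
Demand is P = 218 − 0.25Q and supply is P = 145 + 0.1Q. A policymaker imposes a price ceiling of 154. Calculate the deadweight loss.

2460.36

Competitive equilibrium: 218 − 0.25Q = 145 + 0.1Q → Q* = 208.5714, P* = 165.8571.
At the ceiling P = 154, quantity supplied = (154 − 145)/0.1 = 90.
Willingness to pay at Q' = 90: 218 − 0.25·90 = 195.5.
ΔQ = 208.5714 − 90 = 118.5714; wedge = 195.5 − 154 = 41.5.
The triangle = ½ × 118.5714 × 41.5 = 2460.36.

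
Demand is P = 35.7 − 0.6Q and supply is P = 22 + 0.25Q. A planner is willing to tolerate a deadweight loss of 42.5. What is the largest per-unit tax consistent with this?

Competitive equilibrium: 35.7 − 0.6Q = 22 + 0.25Q → Q* = 16.1176, P* = 26.0294.
A tax t gives ΔQ = t/0.85 and wedge t, so DWL = t²/1.7.
t²/1.7 = 42.5 → t² = 72.25 → t = 8.5.

8.5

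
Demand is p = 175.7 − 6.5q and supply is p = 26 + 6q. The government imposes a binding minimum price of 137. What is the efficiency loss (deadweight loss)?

Competitive equilibrium: 175.7 − 6.5q = 26 + 6q → q* = 11.976, p* = 97.856.
At the floor p = 137, quantity demanded = (175.7 − 137)/6.5 = 5.95385.
Sellers' marginal cost at q' = 5.95385: 26 + 6·5.95385 = 61.7231.
Δq = 11.976 − 5.95385 = 6.02215; wedge = 137 − 61.7231 = 75.2769.
DWL = ½ × 6.02215 × 75.2769 = 226.66.

226.66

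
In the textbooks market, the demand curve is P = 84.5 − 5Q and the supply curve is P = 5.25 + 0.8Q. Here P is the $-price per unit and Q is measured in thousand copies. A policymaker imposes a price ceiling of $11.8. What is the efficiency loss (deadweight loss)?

Competitive equilibrium: 84.5 − 5Q = 5.25 + 0.8Q → Q* = 13.6638, P* = 16.181.
At the ceiling P = 11.8, quantity supplied = (11.8 − 5.25)/0.8 = 8.1875.
Willingness to pay at Q' = 8.1875: 84.5 − 5·8.1875 = 43.5625.
ΔQ = 13.6638 − 8.1875 = 5.4763; wedge = 43.5625 − 11.8 = 31.7625.
Deadweight loss = ½ × 5.4763 × 31.7625 = $86.97 thousand.

$86.97 thousand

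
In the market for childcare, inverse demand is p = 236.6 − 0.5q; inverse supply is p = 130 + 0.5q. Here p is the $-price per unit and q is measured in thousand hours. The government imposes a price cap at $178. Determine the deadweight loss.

$56.18 thousand

Competitive equilibrium: 236.6 − 0.5q = 130 + 0.5q → q* = 106.6, p* = 183.3.
At the ceiling p = 178, quantity supplied = (178 − 130)/0.5 = 96.
Willingness to pay at q' = 96: 236.6 − 0.5·96 = 188.6.
Δq = 106.6 − 96 = 10.6; wedge = 188.6 − 178 = 10.6.
Welfare loss = ½ × 10.6 × 10.6 = $56.18 thousand.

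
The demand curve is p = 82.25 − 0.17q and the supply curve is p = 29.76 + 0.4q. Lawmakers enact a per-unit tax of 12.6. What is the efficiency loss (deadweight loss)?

Competitive equilibrium: 82.25 − 0.17q = 29.76 + 0.4q → q* = 92.0877, p* = 66.5951.
With the tax, the buyer price exceeds the seller price by 12.6: (82.25 − 0.17q) − (29.76 + 0.4q) = 12.6 → q' = 69.9825.
Δq = 92.0877 − 69.9825 = 22.1052; the wedge equals the tax, 12.6.
Welfare loss = ½ × 22.1052 × 12.6 = 139.26.

139.26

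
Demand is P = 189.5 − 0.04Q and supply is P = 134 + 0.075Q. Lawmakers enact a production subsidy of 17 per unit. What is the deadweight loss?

1256.52

Competitive equilibrium: 189.5 − 0.04Q = 134 + 0.075Q → Q* = 482.6087, P* = 170.1957.
The subsidy lowers effective supply by 17: P = 117 + 0.075Q.
New quantity: 189.5 − 0.04Q = 117 + 0.075Q → Q' = 630.4348.
Overproduction ΔQ = 630.4348 − 482.6087 = 147.8261; wedge = subsidy = 17.
DWL = ½ × 147.8261 × 17 = 1256.52.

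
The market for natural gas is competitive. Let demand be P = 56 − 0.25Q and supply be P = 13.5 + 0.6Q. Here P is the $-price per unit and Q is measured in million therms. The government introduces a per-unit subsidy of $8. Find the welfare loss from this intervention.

$37.65 million

Competitive equilibrium: 56 − 0.25Q = 13.5 + 0.6Q → Q* = 50, P* = 43.5.
The subsidy lowers effective supply by 8: P = 5.5 + 0.6Q.
New quantity: 56 − 0.25Q = 5.5 + 0.6Q → Q' = 59.4118.
Overproduction ΔQ = 59.4118 − 50 = 9.4118; wedge = subsidy = 8.
The triangle = ½ × 9.4118 × 8 = $37.65 million.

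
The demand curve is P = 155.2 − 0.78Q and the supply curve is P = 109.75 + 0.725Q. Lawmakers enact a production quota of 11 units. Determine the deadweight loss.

Competitive equilibrium: 155.2 − 0.78Q = 109.75 + 0.725Q → Q* = 30.1993, P* = 131.6445.
At Q = 11: demand price = 155.2 − 0.78·11 = 146.62; supply price = 109.75 + 0.725·11 = 117.725.
ΔQ = 30.1993 − 11 = 19.1993; wedge = 146.62 − 117.725 = 28.895.
DWL = ½ × 19.1993 × 28.895 = 277.38.

277.38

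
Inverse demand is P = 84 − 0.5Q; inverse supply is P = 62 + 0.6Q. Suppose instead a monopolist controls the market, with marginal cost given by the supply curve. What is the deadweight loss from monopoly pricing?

21.48

Competitive equilibrium: 84 − 0.5Q = 62 + 0.6Q → Q* = 20, P* = 74.
Marginal revenue: MR = 84 − Q. Set MR = MC: 84 − Q = 62 + 0.6Q → Q_m = 13.75.
Price P_m = 84 − 0.5·13.75 = 77.125; MC(Q_m) = 62 + 0.6·13.75 = 70.25.
Competitive Q* = 20, so ΔQ = 6.25; wedge = 77.125 − 70.25 = 6.875.
Welfare loss = ½ × 6.25 × 6.875 = 21.48.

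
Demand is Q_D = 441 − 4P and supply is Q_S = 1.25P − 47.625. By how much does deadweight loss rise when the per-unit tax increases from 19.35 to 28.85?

218.05

In inverse form: demand P = 110.25 − 0.25Q, supply P = 38.1 + 0.8Q.
Competitive equilibrium: 110.25 − 0.25Q = 38.1 + 0.8Q → Q* = 68.7143, P* = 93.0714.
For a per-unit tax t: ΔQ = t/1.05, so DWL = ½·t·(t/1.05) = t²/2.1.
At t = 19.35: DWL = 178.296. At t = 28.85: DWL = 396.344.
Increase = 396.344 − 178.296 = 218.05.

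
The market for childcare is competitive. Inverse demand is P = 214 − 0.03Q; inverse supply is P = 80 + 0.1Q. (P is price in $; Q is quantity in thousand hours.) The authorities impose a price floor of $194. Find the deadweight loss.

Competitive equilibrium: 214 − 0.03Q = 80 + 0.1Q → Q* = 1030.7692, P* = 183.0769.
At the floor P = 194, quantity demanded = (214 − 194)/0.03 = 666.6667.
Sellers' marginal cost at Q' = 666.6667: 80 + 0.1·666.6667 = 146.6667.
ΔQ = 1030.7692 − 666.6667 = 364.1025; wedge = 194 − 146.6667 = 47.3333.
Welfare loss = ½ × 364.1025 × 47.3333 = $8617.09 thousand.

$8617.09 thousand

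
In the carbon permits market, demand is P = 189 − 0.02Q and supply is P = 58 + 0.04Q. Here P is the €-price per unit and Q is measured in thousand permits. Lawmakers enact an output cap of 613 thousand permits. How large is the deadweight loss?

Competitive equilibrium: 189 − 0.02Q = 58 + 0.04Q → Q* = 2183.3333, P* = 145.3333.
At Q = 613: demand price = 189 − 0.02·613 = 176.74; supply price = 58 + 0.04·613 = 82.52.
ΔQ = 2183.3333 − 613 = 1570.3333; wedge = 176.74 − 82.52 = 94.22.
Deadweight loss = ½ × 1570.3333 × 94.22 = €73978.40 thousand.

€73978.40 thousand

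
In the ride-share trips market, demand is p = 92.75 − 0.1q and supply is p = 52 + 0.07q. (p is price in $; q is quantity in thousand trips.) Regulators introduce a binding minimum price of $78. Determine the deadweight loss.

$722.66 thousand

Competitive equilibrium: 92.75 − 0.1q = 52 + 0.07q → q* = 239.7059, p* = 68.7794.
At the floor p = 78, quantity demanded = (92.75 − 78)/0.1 = 147.5.
Sellers' marginal cost at q' = 147.5: 52 + 0.07·147.5 = 62.325.
Δq = 239.7059 − 147.5 = 92.2059; wedge = 78 − 62.325 = 15.675.
DWL = ½ × 92.2059 × 15.675 = $722.66 thousand.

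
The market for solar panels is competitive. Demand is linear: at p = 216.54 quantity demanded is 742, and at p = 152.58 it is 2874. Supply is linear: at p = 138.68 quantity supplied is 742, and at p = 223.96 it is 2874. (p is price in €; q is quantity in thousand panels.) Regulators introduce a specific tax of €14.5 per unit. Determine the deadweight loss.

Demand slope = (152.58 − 216.54)/(2874 − 742) = −0.03, so p = 238.8 − 0.03q.
Supply slope = (223.96 − 138.68)/(2874 − 742) = 0.04, so p = 109 + 0.04q.
Competitive equilibrium: 238.8 − 0.03q = 109 + 0.04q → q* = 1854.2857, p* = 183.1714.
With the tax, the buyer price exceeds the seller price by 14.5: (238.8 − 0.03q) − (109 + 0.04q) = 14.5 → q' = 1647.1429.
Δq = 1854.2857 − 1647.1429 = 207.1428; the wedge equals the tax, 14.5.
The triangle = ½ × 207.1428 × 14.5 = €1501.79 thousand.

€1501.79 thousand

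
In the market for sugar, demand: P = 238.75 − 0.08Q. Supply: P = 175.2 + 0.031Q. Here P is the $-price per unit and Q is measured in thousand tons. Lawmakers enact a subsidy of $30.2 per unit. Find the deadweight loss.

Competitive equilibrium: 238.75 − 0.08Q = 175.2 + 0.031Q → Q* = 572.5225, P* = 192.9482.
The subsidy lowers effective supply by 30.2: P = 145 + 0.031Q.
New quantity: 238.75 − 0.08Q = 145 + 0.031Q → Q' = 844.5946.
Overproduction ΔQ = 844.5946 − 572.5225 = 272.0721; wedge = subsidy = 30.2.
The triangle = ½ × 272.0721 × 30.2 = $4108.29 thousand.

$4108.29 thousand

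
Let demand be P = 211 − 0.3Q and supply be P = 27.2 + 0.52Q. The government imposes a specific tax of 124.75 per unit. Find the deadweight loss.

9489.37

Competitive equilibrium: 211 − 0.3Q = 27.2 + 0.52Q → Q* = 224.14634, P* = 143.7561.
With the tax, the buyer price exceeds the seller price by 124.75: (211 − 0.3Q) − (27.2 + 0.52Q) = 124.75 → Q' = 72.0122.
ΔQ = 224.14634 − 72.0122 = 152.13414; the wedge equals the tax, 124.75.
Welfare loss = ½ × 152.13414 × 124.75 = 9489.37.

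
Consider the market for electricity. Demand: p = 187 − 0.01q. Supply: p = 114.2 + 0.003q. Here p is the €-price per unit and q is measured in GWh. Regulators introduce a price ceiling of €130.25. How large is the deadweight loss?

Competitive equilibrium: 187 − 0.01q = 114.2 + 0.003q → q* = 5600, p* = 131.
At the ceiling p = 130.25, quantity supplied = (130.25 − 114.2)/0.003 = 5350.
Willingness to pay at q' = 5350: 187 − 0.01·5350 = 133.5.
Δq = 5600 − 5350 = 250; wedge = 133.5 − 130.25 = 3.25.
The triangle = ½ × 250 × 3.25 = €406.25.

€406.25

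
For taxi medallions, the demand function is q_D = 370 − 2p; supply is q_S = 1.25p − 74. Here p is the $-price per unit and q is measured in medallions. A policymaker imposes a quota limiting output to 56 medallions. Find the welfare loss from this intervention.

$1080.38

In inverse form: demand p = 185 − 0.5q, supply p = 59.2 + 0.8q.
Competitive equilibrium: 185 − 0.5q = 59.2 + 0.8q → q* = 96.7692, p* = 136.6154.
At q = 56: demand price = 185 − 0.5·56 = 157; supply price = 59.2 + 0.8·56 = 104.
Δq = 96.7692 − 56 = 40.7692; wedge = 157 − 104 = 53.
DWL = ½ × 40.7692 × 53 = $1080.38.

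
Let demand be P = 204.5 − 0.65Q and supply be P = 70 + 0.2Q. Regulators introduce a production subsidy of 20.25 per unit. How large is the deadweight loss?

241.21

Competitive equilibrium: 204.5 − 0.65Q = 70 + 0.2Q → Q* = 158.2353, P* = 101.6471.
The subsidy lowers effective supply by 20.25: P = 49.75 + 0.2Q.
New quantity: 204.5 − 0.65Q = 49.75 + 0.2Q → Q' = 182.0588.
Overproduction ΔQ = 182.0588 − 158.2353 = 23.8235; wedge = subsidy = 20.25.
Deadweight loss = ½ × 23.8235 × 20.25 = 241.21.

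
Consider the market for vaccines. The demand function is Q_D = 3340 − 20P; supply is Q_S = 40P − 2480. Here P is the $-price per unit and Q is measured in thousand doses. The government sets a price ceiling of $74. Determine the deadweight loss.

In inverse form: demand P = 167 − 0.05Q, supply P = 62 + 0.025Q.
Competitive equilibrium: 167 − 0.05Q = 62 + 0.025Q → Q* = 1400, P* = 97.
At the ceiling P = 74, quantity supplied = (74 − 62)/0.025 = 480.
Willingness to pay at Q' = 480: 167 − 0.05·480 = 143.
ΔQ = 1400 − 480 = 920; wedge = 143 − 74 = 69.
Deadweight loss = ½ × 920 × 69 = $31740 thousand.

$31740 thousand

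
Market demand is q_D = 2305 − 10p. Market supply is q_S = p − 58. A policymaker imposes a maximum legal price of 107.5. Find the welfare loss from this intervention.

6334.46

In inverse form: demand p = 230.5 − 0.1q, supply p = 58 + q.
Competitive equilibrium: 230.5 − 0.1q = 58 + q → q* = 156.8182, p* = 214.8182.
At the ceiling p = 107.5, quantity supplied = (107.5 − 58)/1 = 49.5.
Willingness to pay at q' = 49.5: 230.5 − 0.1·49.5 = 225.55.
Δq = 156.8182 − 49.5 = 107.3182; wedge = 225.55 − 107.5 = 118.05.
Deadweight loss = ½ × 107.3182 × 118.05 = 6334.46.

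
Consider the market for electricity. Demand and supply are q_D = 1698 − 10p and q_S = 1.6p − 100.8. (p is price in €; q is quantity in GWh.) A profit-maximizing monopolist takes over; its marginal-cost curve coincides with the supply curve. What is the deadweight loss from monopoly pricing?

€115.58

In inverse form: demand p = 169.8 − 0.1q, supply p = 63 + 0.625q.
Competitive equilibrium: 169.8 − 0.1q = 63 + 0.625q → q* = 147.3103, p* = 155.069.
Marginal revenue: MR = 169.8 − 0.2q. Set MR = MC: 169.8 − 0.2q = 63 + 0.625q → q_m = 129.4545.
Price p_m = 169.8 − 0.1·129.4545 = 156.8546; MC(q_m) = 63 + 0.625·129.4545 = 143.9091.
Competitive q* = 147.3103, so Δq = 17.8558; wedge = 156.8546 − 143.9091 = 12.9455.
The triangle = ½ × 17.8558 × 12.9455 = €115.58.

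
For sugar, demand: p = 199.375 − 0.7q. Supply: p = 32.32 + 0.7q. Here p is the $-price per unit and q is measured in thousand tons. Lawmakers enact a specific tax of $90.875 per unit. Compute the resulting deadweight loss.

$2949.38 thousand

Competitive equilibrium: 199.375 − 0.7q = 32.32 + 0.7q → q* = 119.325, p* = 115.8475.
With the tax, the buyer price exceeds the seller price by 90.875: (199.375 − 0.7q) − (32.32 + 0.7q) = 90.875 → q' = 54.4143.
Δq = 119.325 − 54.4143 = 64.9107; the wedge equals the tax, 90.875.
Deadweight loss = ½ × 64.9107 × 90.875 = $2949.38 thousand.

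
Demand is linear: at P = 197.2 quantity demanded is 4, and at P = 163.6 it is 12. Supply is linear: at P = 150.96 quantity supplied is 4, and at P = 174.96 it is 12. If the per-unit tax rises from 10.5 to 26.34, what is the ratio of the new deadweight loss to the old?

Demand slope = (163.6 − 197.2)/(12 − 4) = −4.2, so P = 214 − 4.2Q.
Supply slope = (174.96 − 150.96)/(12 − 4) = 3, so P = 138.96 + 3Q.
Competitive equilibrium: 214 − 4.2Q = 138.96 + 3Q → Q* = 10.4222, P* = 170.2267.
For a per-unit tax t: ΔQ = t/7.2, so DWL = ½·t·(t/7.2) = t²/14.4.
At t = 10.5: DWL = 7.656. At t = 26.34: DWL = 48.180.
Ratio = (26.34/10.5)² = 6.293.

6.293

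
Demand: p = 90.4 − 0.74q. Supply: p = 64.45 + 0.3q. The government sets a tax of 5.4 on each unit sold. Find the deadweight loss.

Competitive equilibrium: 90.4 − 0.74q = 64.45 + 0.3q → q* = 24.9519, p* = 71.9356.
With the tax, the buyer price exceeds the seller price by 5.4: (90.4 − 0.74q) − (64.45 + 0.3q) = 5.4 → q' = 19.7596.
Δq = 24.9519 − 19.7596 = 5.1923; the wedge equals the tax, 5.4.
The triangle = ½ × 5.1923 × 5.4 = 14.02.

14.02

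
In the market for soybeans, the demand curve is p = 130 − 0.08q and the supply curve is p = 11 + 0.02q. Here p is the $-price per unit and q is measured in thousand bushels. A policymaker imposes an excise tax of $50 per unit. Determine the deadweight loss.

$12500 thousand

Competitive equilibrium: 130 − 0.08q = 11 + 0.02q → q* = 1190, p* = 34.8.
With the tax, the buyer price exceeds the seller price by 50: (130 − 0.08q) − (11 + 0.02q) = 50 → q' = 690.
Δq = 1190 − 690 = 500; the wedge equals the tax, 50.
Deadweight loss = ½ × 500 × 50 = $12500 thousand.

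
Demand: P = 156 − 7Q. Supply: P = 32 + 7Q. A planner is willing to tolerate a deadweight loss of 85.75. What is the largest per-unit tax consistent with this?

49

Competitive equilibrium: 156 − 7Q = 32 + 7Q → Q* = 8.8571, P* = 94.
A tax t gives ΔQ = t/14 and wedge t, so DWL = t²/28.
t²/28 = 85.75 → t² = 2401 → t = 49.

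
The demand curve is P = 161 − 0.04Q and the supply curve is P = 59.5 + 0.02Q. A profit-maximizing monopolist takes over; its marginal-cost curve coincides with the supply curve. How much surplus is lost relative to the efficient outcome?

Competitive equilibrium: 161 − 0.04Q = 59.5 + 0.02Q → Q* = 1691.6667, P* = 93.3333.
Marginal revenue: MR = 161 − 0.08Q. Set MR = MC: 161 − 0.08Q = 59.5 + 0.02Q → Q_m = 1015.
Price P_m = 161 − 0.04·1015 = 120.4; MC(Q_m) = 59.5 + 0.02·1015 = 79.8.
Competitive Q* = 1691.6667, so ΔQ = 676.6667; wedge = 120.4 − 79.8 = 40.6.
Deadweight loss = ½ × 676.6667 × 40.6 = 13736.33.

13736.33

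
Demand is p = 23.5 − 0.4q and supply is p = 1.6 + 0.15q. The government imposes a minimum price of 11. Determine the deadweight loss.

20.19

Competitive equilibrium: 23.5 − 0.4q = 1.6 + 0.15q → q* = 39.8182, p* = 7.5727.
At the floor p = 11, quantity demanded = (23.5 − 11)/0.4 = 31.25.
Sellers' marginal cost at q' = 31.25: 1.6 + 0.15·31.25 = 6.2875.
Δq = 39.8182 − 31.25 = 8.5682; wedge = 11 − 6.2875 = 4.7125.
Deadweight loss = ½ × 8.5682 × 4.7125 = 20.19.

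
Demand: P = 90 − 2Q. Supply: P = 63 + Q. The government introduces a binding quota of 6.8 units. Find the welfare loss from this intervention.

7.26

Competitive equilibrium: 90 − 2Q = 63 + Q → Q* = 9, P* = 72.
At Q = 6.8: demand price = 90 − 2·6.8 = 76.4; supply price = 63 + 1·6.8 = 69.8.
ΔQ = 9 − 6.8 = 2.2; wedge = 76.4 − 69.8 = 6.6.
The triangle = ½ × 2.2 × 6.6 = 7.26.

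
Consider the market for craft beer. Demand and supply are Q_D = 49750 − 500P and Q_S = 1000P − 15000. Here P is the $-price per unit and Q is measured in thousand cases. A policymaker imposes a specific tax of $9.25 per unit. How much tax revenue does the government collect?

$232020.83 thousand

In inverse form: demand P = 99.5 − 0.002Q, supply P = 15 + 0.001Q.
Competitive equilibrium: 99.5 − 0.002Q = 15 + 0.001Q → Q* = 28166.6667, P* = 43.1667.
With the tax, the buyer price exceeds the seller price by 9.25: (99.5 − 0.002Q) − (15 + 0.001Q) = 9.25 → Q' = 25083.3333.
Tax revenue = 9.25 × 25083.3333 = $232020.83 thousand.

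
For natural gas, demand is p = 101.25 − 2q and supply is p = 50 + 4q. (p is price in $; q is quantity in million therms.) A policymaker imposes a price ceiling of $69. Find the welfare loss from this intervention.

$43.13 million

Competitive equilibrium: 101.25 − 2q = 50 + 4q → q* = 8.5417, p* = 84.1667.
At the ceiling p = 69, quantity supplied = (69 − 50)/4 = 4.75.
Willingness to pay at q' = 4.75: 101.25 − 2·4.75 = 91.75.
Δq = 8.5417 − 4.75 = 3.7917; wedge = 91.75 − 69 = 22.75.
DWL = ½ × 3.7917 × 22.75 = $43.13 million.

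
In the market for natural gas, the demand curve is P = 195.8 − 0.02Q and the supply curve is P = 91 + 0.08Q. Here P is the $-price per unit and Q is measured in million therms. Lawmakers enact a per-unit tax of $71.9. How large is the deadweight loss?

$25848.05 million

Competitive equilibrium: 195.8 − 0.02Q = 91 + 0.08Q → Q* = 1048, P* = 174.84.
With the tax, the buyer price exceeds the seller price by 71.9: (195.8 − 0.02Q) − (91 + 0.08Q) = 71.9 → Q' = 329.
ΔQ = 1048 − 329 = 719; the wedge equals the tax, 71.9.
The triangle = ½ × 719 × 71.9 = $25848.05 million.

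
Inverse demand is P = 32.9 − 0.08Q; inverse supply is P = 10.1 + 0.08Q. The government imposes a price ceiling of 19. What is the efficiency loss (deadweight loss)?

Competitive equilibrium: 32.9 − 0.08Q = 10.1 + 0.08Q → Q* = 142.5, P* = 21.5.
At the ceiling P = 19, quantity supplied = (19 − 10.1)/0.08 = 111.25.
Willingness to pay at Q' = 111.25: 32.9 − 0.08·111.25 = 24.
ΔQ = 142.5 − 111.25 = 31.25; wedge = 24 − 19 = 5.
Welfare loss = ½ × 31.25 × 5 = 78.125.

78.125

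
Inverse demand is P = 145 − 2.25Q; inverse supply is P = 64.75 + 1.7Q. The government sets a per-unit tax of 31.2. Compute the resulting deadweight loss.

123.22

Competitive equilibrium: 145 − 2.25Q = 64.75 + 1.7Q → Q* = 20.3165, P* = 99.288.
With the tax, the buyer price exceeds the seller price by 31.2: (145 − 2.25Q) − (64.75 + 1.7Q) = 31.2 → Q' = 12.4177.
ΔQ = 20.3165 − 12.4177 = 7.8988; the wedge equals the tax, 31.2.
DWL = ½ × 7.8988 × 31.2 = 123.22.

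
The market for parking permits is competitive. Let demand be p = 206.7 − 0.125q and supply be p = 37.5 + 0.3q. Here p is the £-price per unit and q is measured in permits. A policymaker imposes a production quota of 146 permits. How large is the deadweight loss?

Competitive equilibrium: 206.7 − 0.125q = 37.5 + 0.3q → q* = 398.1176, p* = 156.9353.
At q = 146: demand price = 206.7 − 0.125·146 = 188.45; supply price = 37.5 + 0.3·146 = 81.3.
Δq = 398.1176 − 146 = 252.1176; wedge = 188.45 − 81.3 = 107.15.
Deadweight loss = ½ × 252.1176 × 107.15 = £13507.20.

£13507.20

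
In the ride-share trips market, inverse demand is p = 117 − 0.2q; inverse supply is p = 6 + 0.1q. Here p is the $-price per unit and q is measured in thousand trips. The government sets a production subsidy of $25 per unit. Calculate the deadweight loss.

Competitive equilibrium: 117 − 0.2q = 6 + 0.1q → q* = 370, p* = 43.
The subsidy lowers effective supply by 25: p = 0.1q − 19.
New quantity: 117 − 0.2q = 0.1q − 19 → q' = 453.3333.
Overproduction Δq = 453.3333 − 370 = 83.3333; wedge = subsidy = 25.
The triangle = ½ × 83.3333 × 25 = $1041.67 thousand.

$1041.67 thousand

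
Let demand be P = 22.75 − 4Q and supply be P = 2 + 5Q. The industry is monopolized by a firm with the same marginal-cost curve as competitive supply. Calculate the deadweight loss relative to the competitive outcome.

Competitive equilibrium: 22.75 − 4Q = 2 + 5Q → Q* = 2.3056, P* = 13.5278.
Marginal revenue: MR = 22.75 − 8Q. Set MR = MC: 22.75 − 8Q = 2 + 5Q → Q_m = 1.5962.
Price P_m = 22.75 − 4·1.5962 = 16.3652; MC(Q_m) = 2 + 5·1.5962 = 9.981.
Competitive Q* = 2.3056, so ΔQ = 0.7094; wedge = 16.3652 − 9.981 = 6.3842.
Deadweight loss = ½ × 0.7094 × 6.3842 = 2.26.

2.26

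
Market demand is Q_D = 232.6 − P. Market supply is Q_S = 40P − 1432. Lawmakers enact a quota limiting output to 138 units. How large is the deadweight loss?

In inverse form: demand P = 232.6 − Q, supply P = 35.8 + 0.025Q.
Competitive equilibrium: 232.6 − Q = 35.8 + 0.025Q → Q* = 192, P* = 40.6.
At Q = 138: demand price = 232.6 − 1·138 = 94.6; supply price = 35.8 + 0.025·138 = 39.25.
ΔQ = 192 − 138 = 54; wedge = 94.6 − 39.25 = 55.35.
The triangle = ½ × 54 × 55.35 = 1494.45.

1494.45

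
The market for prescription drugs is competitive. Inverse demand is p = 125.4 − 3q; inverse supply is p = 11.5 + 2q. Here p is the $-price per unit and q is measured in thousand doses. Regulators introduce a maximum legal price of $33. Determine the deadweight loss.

Competitive equilibrium: 125.4 − 3q = 11.5 + 2q → q* = 22.78, p* = 57.06.
At the ceiling p = 33, quantity supplied = (33 − 11.5)/2 = 10.75.
Willingness to pay at q' = 10.75: 125.4 − 3·10.75 = 93.15.
Δq = 22.78 − 10.75 = 12.03; wedge = 93.15 − 33 = 60.15.
DWL = ½ × 12.03 × 60.15 = $361.80 thousand.

$361.80 thousand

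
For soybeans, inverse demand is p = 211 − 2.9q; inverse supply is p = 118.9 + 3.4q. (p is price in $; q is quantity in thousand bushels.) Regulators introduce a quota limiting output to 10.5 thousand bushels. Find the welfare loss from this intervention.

$53.44 thousand

Competitive equilibrium: 211 − 2.9q = 118.9 + 3.4q → q* = 14.619, p* = 168.6048.
At q = 10.5: demand price = 211 − 2.9·10.5 = 180.55; supply price = 118.9 + 3.4·10.5 = 154.6.
Δq = 14.619 − 10.5 = 4.119; wedge = 180.55 − 154.6 = 25.95.
Welfare loss = ½ × 4.119 × 25.95 = $53.44 thousand.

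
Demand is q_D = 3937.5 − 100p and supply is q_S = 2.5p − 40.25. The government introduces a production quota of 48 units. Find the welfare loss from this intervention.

15.76

In inverse form: demand p = 39.375 − 0.01q, supply p = 16.1 + 0.4q.
Competitive equilibrium: 39.375 − 0.01q = 16.1 + 0.4q → q* = 56.7683, p* = 38.8073.
At q = 48: demand price = 39.375 − 0.01·48 = 38.895; supply price = 16.1 + 0.4·48 = 35.3.
Δq = 56.7683 − 48 = 8.7683; wedge = 38.895 − 35.3 = 3.595.
The triangle = ½ × 8.7683 × 3.595 = 15.76.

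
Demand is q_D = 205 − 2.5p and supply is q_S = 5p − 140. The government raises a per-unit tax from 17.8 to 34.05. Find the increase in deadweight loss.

702.14

In inverse form: demand p = 82 − 0.4q, supply p = 28 + 0.2q.
Competitive equilibrium: 82 − 0.4q = 28 + 0.2q → q* = 90, p* = 46.
For a per-unit tax t: Δq = t/0.6, so DWL = ½·t·(t/0.6) = t²/1.2.
At t = 17.8: DWL = 264.033. At t = 34.05: DWL = 966.169.
Increase = 966.169 − 264.033 = 702.14.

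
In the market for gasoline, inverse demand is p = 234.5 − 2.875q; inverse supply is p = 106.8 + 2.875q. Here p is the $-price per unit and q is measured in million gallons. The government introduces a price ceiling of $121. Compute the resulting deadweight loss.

$857.43 million

Competitive equilibrium: 234.5 − 2.875q = 106.8 + 2.875q → q* = 22.2087, p* = 170.65.
At the ceiling p = 121, quantity supplied = (121 − 106.8)/2.875 = 4.93913.
Willingness to pay at q' = 4.93913: 234.5 − 2.875·4.93913 = 220.3.
Δq = 22.2087 − 4.93913 = 17.26957; wedge = 220.3 − 121 = 99.3.
Deadweight loss = ½ × 17.26957 × 99.3 = $857.43 million.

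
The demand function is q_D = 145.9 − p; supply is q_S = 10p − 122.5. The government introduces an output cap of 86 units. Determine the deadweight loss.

In inverse form: demand p = 145.9 − q, supply p = 12.25 + 0.1q.
Competitive equilibrium: 145.9 − q = 12.25 + 0.1q → q* = 121.5, p* = 24.4.
At q = 86: demand price = 145.9 − 1·86 = 59.9; supply price = 12.25 + 0.1·86 = 20.85.
Δq = 121.5 − 86 = 35.5; wedge = 59.9 − 20.85 = 39.05.
Welfare loss = ½ × 35.5 × 39.05 = 693.14.

693.14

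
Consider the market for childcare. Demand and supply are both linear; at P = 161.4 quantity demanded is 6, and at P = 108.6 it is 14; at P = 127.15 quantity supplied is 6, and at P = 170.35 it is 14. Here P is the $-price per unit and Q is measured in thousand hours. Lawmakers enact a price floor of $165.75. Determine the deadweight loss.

$74.06 thousand

Demand slope = (108.6 − 161.4)/(14 − 6) = −6.6, so P = 201 − 6.6Q.
Supply slope = (170.35 − 127.15)/(14 − 6) = 5.4, so P = 94.75 + 5.4Q.
Competitive equilibrium: 201 − 6.6Q = 94.75 + 5.4Q → Q* = 8.8542, P* = 142.5625.
At the floor P = 165.75, quantity demanded = (201 − 165.75)/6.6 = 5.3409.
Sellers' marginal cost at Q' = 5.3409: 94.75 + 5.4·5.3409 = 123.5909.
ΔQ = 8.8542 − 5.3409 = 3.5133; wedge = 165.75 − 123.5909 = 42.1591.
Welfare loss = ½ × 3.5133 × 42.1591 = $74.06 thousand.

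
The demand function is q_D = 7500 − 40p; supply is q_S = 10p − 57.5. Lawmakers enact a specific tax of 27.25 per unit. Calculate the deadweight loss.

2970.25

In inverse form: demand p = 187.5 − 0.025q, supply p = 5.75 + 0.1q.
Competitive equilibrium: 187.5 − 0.025q = 5.75 + 0.1q → q* = 1454, p* = 151.15.
With the tax, the buyer price exceeds the seller price by 27.25: (187.5 − 0.025q) − (5.75 + 0.1q) = 27.25 → q' = 1236.
Δq = 1454 − 1236 = 218; the wedge equals the tax, 27.25.
Welfare loss = ½ × 218 × 27.25 = 2970.25.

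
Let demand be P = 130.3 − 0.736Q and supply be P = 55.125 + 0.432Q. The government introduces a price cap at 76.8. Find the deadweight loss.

117.57

Competitive equilibrium: 130.3 − 0.736Q = 55.125 + 0.432Q → Q* = 64.3622, P* = 82.9295.
At the ceiling P = 76.8, quantity supplied = (76.8 − 55.125)/0.432 = 50.1736.
Willingness to pay at Q' = 50.1736: 130.3 − 0.736·50.1736 = 93.3722.
ΔQ = 64.3622 − 50.1736 = 14.1886; wedge = 93.3722 − 76.8 = 16.5722.
Welfare loss = ½ × 14.1886 × 16.5722 = 117.57.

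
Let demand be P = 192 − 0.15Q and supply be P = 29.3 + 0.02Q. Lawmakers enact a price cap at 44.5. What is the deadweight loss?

3300.74

Competitive equilibrium: 192 − 0.15Q = 29.3 + 0.02Q → Q* = 957.05882, P* = 48.44118.
At the ceiling P = 44.5, quantity supplied = (44.5 − 29.3)/0.02 = 760.
Willingness to pay at Q' = 760: 192 − 0.15·760 = 78.
ΔQ = 957.05882 − 760 = 197.05882; wedge = 78 − 44.5 = 33.5.
Deadweight loss = ½ × 197.05882 × 33.5 = 3300.74.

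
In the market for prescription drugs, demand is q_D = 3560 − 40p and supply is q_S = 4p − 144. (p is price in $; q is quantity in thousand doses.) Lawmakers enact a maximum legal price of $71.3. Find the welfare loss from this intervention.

In inverse form: demand p = 89 − 0.025q, supply p = 36 + 0.25q.
Competitive equilibrium: 89 − 0.025q = 36 + 0.25q → q* = 192.7273, p* = 84.1818.
At the ceiling p = 71.3, quantity supplied = (71.3 − 36)/0.25 = 141.2.
Willingness to pay at q' = 141.2: 89 − 0.025·141.2 = 85.47.
Δq = 192.7273 − 141.2 = 51.5273; wedge = 85.47 − 71.3 = 14.17.
Welfare loss = ½ × 51.5273 × 14.17 = $365.07 thousand.

$365.07 thousand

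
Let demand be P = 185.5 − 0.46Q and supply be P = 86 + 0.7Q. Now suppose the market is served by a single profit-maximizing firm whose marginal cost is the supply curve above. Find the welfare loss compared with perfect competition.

344.07

Competitive equilibrium: 185.5 − 0.46Q = 86 + 0.7Q → Q* = 85.7759, P* = 146.0431.
Marginal revenue: MR = 185.5 − 0.92Q. Set MR = MC: 185.5 − 0.92Q = 86 + 0.7Q → Q_m = 61.4198.
Price P_m = 185.5 − 0.46·61.4198 = 157.2469; MC(Q_m) = 86 + 0.7·61.4198 = 128.9939.
Competitive Q* = 85.7759, so ΔQ = 24.3561; wedge = 157.2469 − 128.9939 = 28.253.
Deadweight loss = ½ × 24.3561 × 28.253 = 344.07.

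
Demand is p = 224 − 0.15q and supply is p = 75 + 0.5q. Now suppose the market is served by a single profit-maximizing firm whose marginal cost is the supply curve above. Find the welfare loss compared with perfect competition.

Competitive equilibrium: 224 − 0.15q = 75 + 0.5q → q* = 229.2308, p* = 189.6154.
Marginal revenue: MR = 224 − 0.3q. Set MR = MC: 224 − 0.3q = 75 + 0.5q → q_m = 186.25.
Price p_m = 224 − 0.15·186.25 = 196.0625; MC(q_m) = 75 + 0.5·186.25 = 168.125.
Competitive q* = 229.2308, so Δq = 42.9808; wedge = 196.0625 − 168.125 = 27.9375.
Welfare loss = ½ × 42.9808 × 27.9375 = 600.39.

600.39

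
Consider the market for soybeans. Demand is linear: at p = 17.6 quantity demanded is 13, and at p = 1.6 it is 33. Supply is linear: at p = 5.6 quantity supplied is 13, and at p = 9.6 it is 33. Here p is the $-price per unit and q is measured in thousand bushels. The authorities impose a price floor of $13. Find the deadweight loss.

$19.53 thousand

Demand slope = (1.6 − 17.6)/(33 − 13) = −0.8, so p = 28 − 0.8q.
Supply slope = (9.6 − 5.6)/(33 − 13) = 0.2, so p = 3 + 0.2q.
Competitive equilibrium: 28 − 0.8q = 3 + 0.2q → q* = 25, p* = 8.
At the floor p = 13, quantity demanded = (28 − 13)/0.8 = 18.75.
Sellers' marginal cost at q' = 18.75: 3 + 0.2·18.75 = 6.75.
Δq = 25 − 18.75 = 6.25; wedge = 13 − 6.75 = 6.25.
The triangle = ½ × 6.25 × 6.25 = $19.53 thousand.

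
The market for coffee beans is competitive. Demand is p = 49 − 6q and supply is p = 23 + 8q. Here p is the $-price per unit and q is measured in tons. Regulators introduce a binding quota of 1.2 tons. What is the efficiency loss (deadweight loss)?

Competitive equilibrium: 49 − 6q = 23 + 8q → q* = 1.8571, p* = 37.8571.
At q = 1.2: demand price = 49 − 6·1.2 = 41.8; supply price = 23 + 8·1.2 = 32.6.
Δq = 1.8571 − 1.2 = 0.6571; wedge = 41.8 − 32.6 = 9.2.
The triangle = ½ × 0.6571 × 9.2 = $3.02.

$3.02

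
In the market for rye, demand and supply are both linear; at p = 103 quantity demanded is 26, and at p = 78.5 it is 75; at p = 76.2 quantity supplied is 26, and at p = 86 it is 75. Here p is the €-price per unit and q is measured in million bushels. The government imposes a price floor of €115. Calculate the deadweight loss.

€1357.83 million

Demand slope = (78.5 − 103)/(75 − 26) = −0.5, so p = 116 − 0.5q.
Supply slope = (86 − 76.2)/(75 − 26) = 0.2, so p = 71 + 0.2q.
Competitive equilibrium: 116 − 0.5q = 71 + 0.2q → q* = 64.2857, p* = 83.8571.
At the floor p = 115, quantity demanded = (116 − 115)/0.5 = 2.
Sellers' marginal cost at q' = 2: 71 + 0.2·2 = 71.4.
Δq = 64.2857 − 2 = 62.2857; wedge = 115 − 71.4 = 43.6.
Deadweight loss = ½ × 62.2857 × 43.6 = €1357.83 million.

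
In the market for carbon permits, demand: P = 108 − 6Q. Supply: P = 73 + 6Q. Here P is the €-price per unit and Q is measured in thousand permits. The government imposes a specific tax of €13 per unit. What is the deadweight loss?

Competitive equilibrium: 108 − 6Q = 73 + 6Q → Q* = 2.9167, P* = 90.5.
With the tax, the buyer price exceeds the seller price by 13: (108 − 6Q) − (73 + 6Q) = 13 → Q' = 1.8333.
ΔQ = 2.9167 − 1.8333 = 1.0834; the wedge equals the tax, 13.
The triangle = ½ × 1.0834 × 13 = €7.04 thousand.

€7.04 thousand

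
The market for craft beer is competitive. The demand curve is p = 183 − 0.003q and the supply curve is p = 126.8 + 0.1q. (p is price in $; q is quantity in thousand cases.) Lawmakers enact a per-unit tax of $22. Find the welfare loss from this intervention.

$2349.51 thousand

Competitive equilibrium: 183 − 0.003q = 126.8 + 0.1q → q* = 545.63107, p* = 181.36311.
With the tax, the buyer price exceeds the seller price by 22: (183 − 0.003q) − (126.8 + 0.1q) = 22 → q' = 332.03883.
Δq = 545.63107 − 332.03883 = 213.59224; the wedge equals the tax, 22.
Deadweight loss = ½ × 213.59224 × 22 = $2349.51 thousand.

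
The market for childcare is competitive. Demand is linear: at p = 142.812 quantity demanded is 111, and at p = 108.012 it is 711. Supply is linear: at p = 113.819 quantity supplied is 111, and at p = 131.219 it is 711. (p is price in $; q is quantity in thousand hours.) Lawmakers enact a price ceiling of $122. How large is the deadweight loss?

Demand slope = (108.012 − 142.812)/(711 − 111) = −0.058, so p = 149.25 − 0.058q.
Supply slope = (131.219 − 113.819)/(711 − 111) = 0.029, so p = 110.6 + 0.029q.
Competitive equilibrium: 149.25 − 0.058q = 110.6 + 0.029q → q* = 444.2529, p* = 123.4833.
At the ceiling p = 122, quantity supplied = (122 − 110.6)/0.029 = 393.1034.
Willingness to pay at q' = 393.1034: 149.25 − 0.058·393.1034 = 126.45.
Δq = 444.2529 − 393.1034 = 51.1495; wedge = 126.45 − 122 = 4.45.
The triangle = ½ × 51.1495 × 4.45 = $113.81 thousand.

$113.81 thousand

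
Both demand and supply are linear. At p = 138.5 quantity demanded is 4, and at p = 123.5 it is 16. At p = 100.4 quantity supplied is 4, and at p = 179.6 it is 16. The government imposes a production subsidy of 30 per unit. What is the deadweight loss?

Demand slope = (123.5 − 138.5)/(16 − 4) = −1.25, so p = 143.5 − 1.25q.
Supply slope = (179.6 − 100.4)/(16 − 4) = 6.6, so p = 74 + 6.6q.
Competitive equilibrium: 143.5 − 1.25q = 74 + 6.6q → q* = 8.8535, p* = 132.43312.
The subsidy lowers effective supply by 30: p = 44 + 6.6q.
New quantity: 143.5 − 1.25q = 44 + 6.6q → q' = 12.67516.
Overproduction Δq = 12.67516 − 8.8535 = 3.82166; wedge = subsidy = 30.
Deadweight loss = ½ × 3.82166 × 30 = 57.32.

57.32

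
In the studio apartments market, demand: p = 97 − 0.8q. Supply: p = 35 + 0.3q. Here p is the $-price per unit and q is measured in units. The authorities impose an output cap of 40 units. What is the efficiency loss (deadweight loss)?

Competitive equilibrium: 97 − 0.8q = 35 + 0.3q → q* = 56.3636, p* = 51.9091.
At q = 40: demand price = 97 − 0.8·40 = 65; supply price = 35 + 0.3·40 = 47.
Δq = 56.3636 − 40 = 16.3636; wedge = 65 − 47 = 18.
The triangle = ½ × 16.3636 × 18 = $147.27.

$147.27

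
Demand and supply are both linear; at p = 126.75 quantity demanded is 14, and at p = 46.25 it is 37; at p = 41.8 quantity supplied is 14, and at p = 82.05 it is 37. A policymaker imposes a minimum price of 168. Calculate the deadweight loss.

Demand slope = (46.25 − 126.75)/(37 − 14) = −3.5, so p = 175.75 − 3.5q.
Supply slope = (82.05 − 41.8)/(37 − 14) = 1.75, so p = 17.3 + 1.75q.
Competitive equilibrium: 175.75 − 3.5q = 17.3 + 1.75q → q* = 30.18095, p* = 70.11667.
At the floor p = 168, quantity demanded = (175.75 − 168)/3.5 = 2.21429.
Sellers' marginal cost at q' = 2.21429: 17.3 + 1.75·2.21429 = 21.17501.
Δq = 30.18095 − 2.21429 = 27.96666; wedge = 168 − 21.17501 = 146.82499.
The triangle = ½ × 27.96666 × 146.82499 = 2053.10.

2053.10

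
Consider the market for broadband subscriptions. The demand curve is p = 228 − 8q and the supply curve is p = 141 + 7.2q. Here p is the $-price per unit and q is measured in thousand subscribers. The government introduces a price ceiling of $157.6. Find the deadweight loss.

$88.80 thousand

Competitive equilibrium: 228 − 8q = 141 + 7.2q → q* = 5.72368, p* = 182.21053.
At the ceiling p = 157.6, quantity supplied = (157.6 − 141)/7.2 = 2.30556.
Willingness to pay at q' = 2.30556: 228 − 8·2.30556 = 209.55552.
Δq = 5.72368 − 2.30556 = 3.41812; wedge = 209.55552 − 157.6 = 51.95552.
DWL = ½ × 3.41812 × 51.95552 = $88.80 thousand.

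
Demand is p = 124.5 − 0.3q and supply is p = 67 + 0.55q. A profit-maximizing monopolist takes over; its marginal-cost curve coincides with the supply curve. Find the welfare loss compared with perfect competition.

Competitive equilibrium: 124.5 − 0.3q = 67 + 0.55q → q* = 67.6471, p* = 104.2059.
Marginal revenue: MR = 124.5 − 0.6q. Set MR = MC: 124.5 − 0.6q = 67 + 0.55q → q_m = 50.
Price p_m = 124.5 − 0.3·50 = 109.5; MC(q_m) = 67 + 0.55·50 = 94.5.
Competitive q* = 67.6471, so Δq = 17.6471; wedge = 109.5 − 94.5 = 15.
Deadweight loss = ½ × 17.6471 × 15 = 132.35.

132.35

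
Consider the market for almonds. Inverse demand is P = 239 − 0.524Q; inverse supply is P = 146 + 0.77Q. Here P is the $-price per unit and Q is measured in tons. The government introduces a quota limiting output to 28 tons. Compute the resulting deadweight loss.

Competitive equilibrium: 239 − 0.524Q = 146 + 0.77Q → Q* = 71.8702, P* = 201.34.
At Q = 28: demand price = 239 − 0.524·28 = 224.328; supply price = 146 + 0.77·28 = 167.56.
ΔQ = 71.8702 − 28 = 43.8702; wedge = 224.328 − 167.56 = 56.768.
DWL = ½ × 43.8702 × 56.768 = $1245.21.

$1245.21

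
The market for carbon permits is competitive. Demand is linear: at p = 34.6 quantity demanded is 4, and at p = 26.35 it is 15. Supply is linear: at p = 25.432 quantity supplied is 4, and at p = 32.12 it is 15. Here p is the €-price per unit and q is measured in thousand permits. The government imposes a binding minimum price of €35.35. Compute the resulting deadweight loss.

Demand slope = (26.35 − 34.6)/(15 − 4) = −0.75, so p = 37.6 − 0.75q.
Supply slope = (32.12 − 25.432)/(15 − 4) = 0.608, so p = 23 + 0.608q.
Competitive equilibrium: 37.6 − 0.75q = 23 + 0.608q → q* = 10.7511, p* = 29.5367.
At the floor p = 35.35, quantity demanded = (37.6 − 35.35)/0.75 = 3.
Sellers' marginal cost at q' = 3: 23 + 0.608·3 = 24.824.
Δq = 10.7511 − 3 = 7.7511; wedge = 35.35 − 24.824 = 10.526.
Welfare loss = ½ × 7.7511 × 10.526 = €40.79 thousand.

€40.79 thousand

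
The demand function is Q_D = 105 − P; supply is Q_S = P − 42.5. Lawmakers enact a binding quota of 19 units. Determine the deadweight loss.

150.06

In inverse form: demand P = 105 − Q, supply P = 42.5 + Q.
Competitive equilibrium: 105 − Q = 42.5 + Q → Q* = 31.25, P* = 73.75.
At Q = 19: demand price = 105 − 1·19 = 86; supply price = 42.5 + 1·19 = 61.5.
ΔQ = 31.25 − 19 = 12.25; wedge = 86 − 61.5 = 24.5.
DWL = ½ × 12.25 × 24.5 = 150.06.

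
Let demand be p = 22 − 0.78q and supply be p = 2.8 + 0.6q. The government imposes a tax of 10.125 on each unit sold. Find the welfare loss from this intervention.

37.14

Competitive equilibrium: 22 − 0.78q = 2.8 + 0.6q → q* = 13.913, p* = 11.1478.
With the tax, the buyer price exceeds the seller price by 10.125: (22 − 0.78q) − (2.8 + 0.6q) = 10.125 → q' = 6.5761.
Δq = 13.913 − 6.5761 = 7.3369; the wedge equals the tax, 10.125.
DWL = ½ × 7.3369 × 10.125 = 37.14.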